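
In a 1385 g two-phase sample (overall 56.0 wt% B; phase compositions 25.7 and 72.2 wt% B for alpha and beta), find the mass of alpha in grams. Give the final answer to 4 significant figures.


f_alpha = (C_beta - C0) / (C_beta - C_alpha)
f_alpha = (72.2 - 56.0) / (72.2 - 25.7) = 0.348387
m_alpha = f_alpha * m_total = 0.348387 * 1385 = 482.5 g


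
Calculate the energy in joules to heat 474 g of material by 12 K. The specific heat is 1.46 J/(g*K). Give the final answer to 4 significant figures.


Q = m * cp * dT
Q = 474 * 1.46 * 12
Q = 8304 J


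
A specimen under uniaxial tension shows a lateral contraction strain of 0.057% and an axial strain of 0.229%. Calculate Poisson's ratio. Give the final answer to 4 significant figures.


nu = -epsilon_lat / epsilon_axial
Lateral strain is contraction (negative), so using magnitudes:
nu = 0.057 / 0.229
nu = 0.2489


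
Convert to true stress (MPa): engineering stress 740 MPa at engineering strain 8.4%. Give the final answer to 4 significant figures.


sigma_true = sigma_eng * (1 + epsilon_eng)
sigma_true = 740 * (1 + 0.084)
sigma_true = 802.2 MPa


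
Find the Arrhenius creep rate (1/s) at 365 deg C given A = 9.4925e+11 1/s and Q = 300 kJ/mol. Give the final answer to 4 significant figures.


rate = A * exp(-Q / (R*T))
T = 365 + 273.15 = 638.15 K
rate = 9.4925e+11 * exp(-300e3 / (8.314 * 638.15))
rate = 2.633e-13 1/s


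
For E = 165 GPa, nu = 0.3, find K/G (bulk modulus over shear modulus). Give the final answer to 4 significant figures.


G = E / (2*(1+nu))
G = 165 / (2*(1+0.3)) = 63.4615 GPa
K = E / (3*(1-2*nu))
K = 165 / (3*(1-2*0.3)) = 137.5 GPa
K/G = 137.5 / 63.4615 = 2.167


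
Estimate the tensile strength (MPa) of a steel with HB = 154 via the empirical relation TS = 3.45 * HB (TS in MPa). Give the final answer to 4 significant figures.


TS (MPa) = 3.45 * HB
TS = 3.45 * 154
TS = 531.3 MPa


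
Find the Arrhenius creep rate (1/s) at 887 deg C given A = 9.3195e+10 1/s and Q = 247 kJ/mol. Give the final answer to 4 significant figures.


rate = A * exp(-Q / (R*T))
T = 887 + 273.15 = 1160.15 K
rate = 9.3195e+10 * exp(-247e3 / (8.314 * 1160.15))
rate = 0.7048 1/s


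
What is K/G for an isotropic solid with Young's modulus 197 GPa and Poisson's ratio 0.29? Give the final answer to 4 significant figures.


G = E / (2*(1+nu))
G = 197 / (2*(1+0.29)) = 76.3566 GPa
K = E / (3*(1-2*nu))
K = 197 / (3*(1-2*0.29)) = 156.349 GPa
K/G = 156.349 / 76.3566 = 2.048


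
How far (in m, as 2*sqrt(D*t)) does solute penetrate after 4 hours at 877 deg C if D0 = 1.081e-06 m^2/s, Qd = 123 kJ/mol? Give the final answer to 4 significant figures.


Step 1: D = D0 * exp(-Qd/(R*T))
T = 1150.15 K
D = 1.081e-06 * exp(-123e3 / (8.314 * 1150.15)) = 2.80232e-12 m^2/s
Step 2: L = 2*sqrt(D*t)
t = 4 h = 14400 s
L = 2*sqrt(2.80232e-12 * 14400) = 4.018e-04 m


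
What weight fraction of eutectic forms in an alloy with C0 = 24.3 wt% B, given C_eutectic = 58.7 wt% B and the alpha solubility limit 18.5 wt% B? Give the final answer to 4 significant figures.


f_primary = (C_e - C0) / (C_e - C_alpha_max)
f_primary = (58.7 - 24.3) / (58.7 - 18.5)
f_primary = 0.855721
f_eutectic = 1 - 0.855721 = 0.1443


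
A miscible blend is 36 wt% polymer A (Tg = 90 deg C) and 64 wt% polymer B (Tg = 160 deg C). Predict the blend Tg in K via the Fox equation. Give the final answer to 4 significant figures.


1/Tg = w1/Tg1 + w2/Tg2 (in Kelvin)
Tg1 = 363.15 K, Tg2 = 433.15 K
1/Tg = 0.36/363.15 + 0.64/433.15
Tg = 405 K


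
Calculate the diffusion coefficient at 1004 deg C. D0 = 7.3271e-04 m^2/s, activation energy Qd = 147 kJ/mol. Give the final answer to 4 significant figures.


D = D0 * exp(-Qd / (R*T))
T = 1277.15 K
D = 7.3271e-04 * exp(-147e3 / (8.314 * 1277.15))
D = 7.12e-10 m^2/s


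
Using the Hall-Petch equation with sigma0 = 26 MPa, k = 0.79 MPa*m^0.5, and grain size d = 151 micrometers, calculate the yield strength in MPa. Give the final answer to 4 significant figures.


sigma_y = sigma0 + k / sqrt(d)
d = 151 um = 1.51e-04 m
sigma_y = 26 + 0.79 / sqrt(1.51e-04)
sigma_y = 90.29 MPa


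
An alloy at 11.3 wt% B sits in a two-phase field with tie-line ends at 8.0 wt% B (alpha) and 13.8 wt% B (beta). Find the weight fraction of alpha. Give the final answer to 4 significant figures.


f_alpha = (C_beta - C0) / (C_beta - C_alpha)
f_alpha = (13.8 - 11.3) / (13.8 - 8.0)
f_alpha = 0.431


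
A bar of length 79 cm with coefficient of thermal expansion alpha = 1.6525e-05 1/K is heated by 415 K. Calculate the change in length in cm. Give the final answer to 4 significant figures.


dL = L0 * alpha * dT
dL = 79 * 1.6525e-05 * 415
dL = 0.5418 cm


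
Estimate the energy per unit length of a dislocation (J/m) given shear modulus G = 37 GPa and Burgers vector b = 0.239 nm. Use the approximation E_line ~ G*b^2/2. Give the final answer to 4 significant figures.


E = G*b^2/2
b = 0.239 nm = 2.39e-10 m
G = 37 GPa = 3.7e+10 Pa
E = 0.5 * 3.7e+10 * (2.39e-10)^2
E = 1.057e-09 J/m


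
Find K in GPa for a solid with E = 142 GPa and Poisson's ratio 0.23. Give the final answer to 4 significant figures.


K = E / (3*(1-2*nu))
K = 142 / (3*(1-2*0.23))
K = 87.65 GPa


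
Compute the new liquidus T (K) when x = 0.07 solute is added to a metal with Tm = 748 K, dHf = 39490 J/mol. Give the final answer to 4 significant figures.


dT = R*Tm^2*x / dHf
dT = 8.314 * 748^2 * 0.07 / 39490
dT = 8.24564 K
T_new = 748 - 8.24564 = 739.8 K


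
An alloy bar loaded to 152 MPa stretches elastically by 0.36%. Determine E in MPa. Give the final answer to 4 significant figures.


E = sigma / epsilon
epsilon = 0.36% = 3.6e-03
E = 152 / 3.6e-03
E = 42220 MPa


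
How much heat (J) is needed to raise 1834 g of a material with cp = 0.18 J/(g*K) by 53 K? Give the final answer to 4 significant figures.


Q = m * cp * dT
Q = 1834 * 0.18 * 53
Q = 17500 J


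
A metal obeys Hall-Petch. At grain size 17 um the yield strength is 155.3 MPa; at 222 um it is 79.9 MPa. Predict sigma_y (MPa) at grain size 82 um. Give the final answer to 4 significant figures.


sigma_y = sigma0 + k / sqrt(d)
1/sqrt(d1) = 1/sqrt(1.7e-05) = 242.536;  1/sqrt(d2) = 67.1156
k = (sigma1 - sigma2) / (1/sqrt(d1) - 1/sqrt(d2)) = (155.3 - 79.9) / (242.536 - 67.1156) = 0.429826 MPa*m^0.5
sigma0 = sigma1 - k/sqrt(d1) = 155.3 - 0.429826*242.536 = 51.052 MPa
sigma_y(d3) = 51.052 + 0.429826 / sqrt(8.2e-05) = 98.52 MPa


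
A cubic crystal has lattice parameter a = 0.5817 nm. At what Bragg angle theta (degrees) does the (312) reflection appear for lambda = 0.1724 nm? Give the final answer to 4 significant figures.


d = a / sqrt(h^2+k^2+l^2)
d = 0.5817 / sqrt(14) = 0.155466 nm
lambda = 2*d*sin(theta)  =>  sin(theta) = lambda / (2*d)
sin(theta) = 0.1724 / (2 * 0.155466) = 0.554463
theta = 33.67 deg


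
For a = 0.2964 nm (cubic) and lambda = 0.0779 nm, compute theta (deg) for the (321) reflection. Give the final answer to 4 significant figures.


d = a / sqrt(h^2+k^2+l^2)
d = 0.2964 / sqrt(14) = 0.0792162 nm
lambda = 2*d*sin(theta)  =>  sin(theta) = lambda / (2*d)
sin(theta) = 0.0779 / (2 * 0.0792162) = 0.491692
theta = 29.45 deg


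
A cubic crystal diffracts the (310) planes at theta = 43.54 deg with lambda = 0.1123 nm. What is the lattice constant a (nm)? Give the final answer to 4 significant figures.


d = lambda / (2*sin(theta))
d = 0.1123 / (2*sin(43.54 deg))
d = 0.0815114 nm
a = d * sqrt(h^2+k^2+l^2) = 0.0815114 * sqrt(10)
a = 0.2578 nm


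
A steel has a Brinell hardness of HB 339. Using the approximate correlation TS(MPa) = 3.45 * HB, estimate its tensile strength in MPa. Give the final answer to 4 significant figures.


TS (MPa) = 3.45 * HB
TS = 3.45 * 339
TS = 1170 MPa


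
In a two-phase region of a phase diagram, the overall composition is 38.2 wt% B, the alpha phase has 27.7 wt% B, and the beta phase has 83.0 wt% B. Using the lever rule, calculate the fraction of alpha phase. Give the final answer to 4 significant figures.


f_alpha = (C_beta - C0) / (C_beta - C_alpha)
f_alpha = (83.0 - 38.2) / (83.0 - 27.7)
f_alpha = 0.8101


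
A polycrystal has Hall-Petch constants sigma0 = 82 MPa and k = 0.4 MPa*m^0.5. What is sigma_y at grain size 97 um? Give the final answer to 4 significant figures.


sigma_y = sigma0 + k / sqrt(d)
d = 97 um = 9.7e-05 m
sigma_y = 82 + 0.4 / sqrt(9.7e-05)
sigma_y = 122.6 MPa


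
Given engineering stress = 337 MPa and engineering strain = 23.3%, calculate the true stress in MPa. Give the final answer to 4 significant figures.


sigma_true = sigma_eng * (1 + epsilon_eng)
sigma_true = 337 * (1 + 0.233)
sigma_true = 415.5 MPa


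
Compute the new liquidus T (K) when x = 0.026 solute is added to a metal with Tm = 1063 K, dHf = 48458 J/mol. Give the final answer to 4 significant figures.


dT = R*Tm^2*x / dHf
dT = 8.314 * 1063^2 * 0.026 / 48458
dT = 5.04063 K
T_new = 1063 - 5.04063 = 1058 K


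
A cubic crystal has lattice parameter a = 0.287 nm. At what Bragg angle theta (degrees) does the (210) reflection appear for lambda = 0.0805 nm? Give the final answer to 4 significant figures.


d = a / sqrt(h^2+k^2+l^2)
d = 0.287 / sqrt(5) = 0.12835 nm
lambda = 2*d*sin(theta)  =>  sin(theta) = lambda / (2*d)
sin(theta) = 0.0805 / (2 * 0.12835) = 0.313595
theta = 18.28 deg


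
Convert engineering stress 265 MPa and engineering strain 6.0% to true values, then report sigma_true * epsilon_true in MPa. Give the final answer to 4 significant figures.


sigma_true = sigma_eng * (1 + epsilon_eng)
sigma_true = 265 * (1 + 0.06) = 280.9 MPa
epsilon_true = ln(1 + epsilon_eng)
epsilon_true = ln(1 + 0.06) = 0.0582689
sigma_true * epsilon_true = 280.9 * 0.0582689 = 16.37 MPa


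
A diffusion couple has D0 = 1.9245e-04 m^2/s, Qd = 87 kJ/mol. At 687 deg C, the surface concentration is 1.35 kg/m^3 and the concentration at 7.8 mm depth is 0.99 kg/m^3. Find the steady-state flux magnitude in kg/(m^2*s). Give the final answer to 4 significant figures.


Step 1: D = D0 * exp(-Qd/(R*T))
T = 687 + 273.15 = 960.15 K
D = 1.9245e-04 * exp(-87e3 / (8.314 * 960.15)) = 3.55731e-09 m^2/s
Step 2: J = D * (C1 - C2) / dx
J = 3.55731e-09 * (1.35 - 0.99) / 7.8e-03
J = 1.642e-07 kg/(m^2*s)


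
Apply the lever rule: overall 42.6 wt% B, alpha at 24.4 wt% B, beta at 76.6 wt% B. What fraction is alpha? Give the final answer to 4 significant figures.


f_alpha = (C_beta - C0) / (C_beta - C_alpha)
f_alpha = (76.6 - 42.6) / (76.6 - 24.4)
f_alpha = 0.6513


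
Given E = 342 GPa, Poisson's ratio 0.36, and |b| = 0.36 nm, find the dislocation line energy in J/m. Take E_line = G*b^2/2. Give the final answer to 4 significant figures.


Step 1: G = E / (2*(1+nu))
G = 342 / (2*(1+0.36)) = 125.735 GPa = 1.25735e+11 Pa
Step 2: E_line = G*b^2/2
b = 0.36 nm = 3.6e-10 m
E_line = 0.5 * 1.25735e+11 * (3.6e-10)^2 = 8.148e-09 J/m


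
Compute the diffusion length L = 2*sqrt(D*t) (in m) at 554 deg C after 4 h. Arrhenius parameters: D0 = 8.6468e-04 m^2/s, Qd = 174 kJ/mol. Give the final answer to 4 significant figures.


Step 1: D = D0 * exp(-Qd/(R*T))
T = 827.15 K
D = 8.6468e-04 * exp(-174e3 / (8.314 * 827.15)) = 8.87838e-15 m^2/s
Step 2: L = 2*sqrt(D*t)
t = 4 h = 14400 s
L = 2*sqrt(8.87838e-15 * 14400) = 2.261e-05 m


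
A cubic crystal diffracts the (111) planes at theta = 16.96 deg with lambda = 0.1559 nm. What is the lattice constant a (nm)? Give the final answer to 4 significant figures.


d = lambda / (2*sin(theta))
d = 0.1559 / (2*sin(16.96 deg))
d = 0.267223 nm
a = d * sqrt(h^2+k^2+l^2) = 0.267223 * sqrt(3)
a = 0.4628 nm


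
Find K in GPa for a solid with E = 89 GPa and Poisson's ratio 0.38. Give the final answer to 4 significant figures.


K = E / (3*(1-2*nu))
K = 89 / (3*(1-2*0.38))
K = 123.6 GPa


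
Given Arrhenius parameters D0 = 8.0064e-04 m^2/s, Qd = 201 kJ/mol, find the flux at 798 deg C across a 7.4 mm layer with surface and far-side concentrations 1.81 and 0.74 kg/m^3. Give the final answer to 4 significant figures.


Step 1: D = D0 * exp(-Qd/(R*T))
T = 798 + 273.15 = 1071.15 K
D = 8.0064e-04 * exp(-201e3 / (8.314 * 1071.15)) = 1.26275e-13 m^2/s
Step 2: J = D * (C1 - C2) / dx
J = 1.26275e-13 * (1.81 - 0.74) / 7.4e-03
J = 1.826e-11 kg/(m^2*s)


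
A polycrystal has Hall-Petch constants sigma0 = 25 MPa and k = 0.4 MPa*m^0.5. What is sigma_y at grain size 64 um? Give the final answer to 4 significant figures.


sigma_y = sigma0 + k / sqrt(d)
d = 64 um = 6.4e-05 m
sigma_y = 25 + 0.4 / sqrt(6.4e-05)
sigma_y = 75 MPa


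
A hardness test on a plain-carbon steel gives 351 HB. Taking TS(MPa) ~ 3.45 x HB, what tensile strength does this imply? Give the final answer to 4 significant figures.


TS (MPa) = 3.45 * HB
TS = 3.45 * 351
TS = 1211 MPa


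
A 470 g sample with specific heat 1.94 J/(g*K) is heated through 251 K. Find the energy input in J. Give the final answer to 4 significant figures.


Q = m * cp * dT
Q = 470 * 1.94 * 251
Q = 228900 J


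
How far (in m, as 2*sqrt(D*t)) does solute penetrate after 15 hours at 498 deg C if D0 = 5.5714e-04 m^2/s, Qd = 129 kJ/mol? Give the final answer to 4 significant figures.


Step 1: D = D0 * exp(-Qd/(R*T))
T = 771.15 K
D = 5.5714e-04 * exp(-129e3 / (8.314 * 771.15)) = 1.01789e-12 m^2/s
Step 2: L = 2*sqrt(D*t)
t = 15 h = 54000 s
L = 2*sqrt(1.01789e-12 * 54000) = 4.689e-04 m


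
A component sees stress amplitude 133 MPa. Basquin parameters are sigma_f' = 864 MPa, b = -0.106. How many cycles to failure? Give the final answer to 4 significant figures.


sigma_a = sigma_f' * (2*Nf)^b
2*Nf = (sigma_a / sigma_f')^(1/b)
2*Nf = (133 / 864)^(1/-0.106)
2*Nf = 4.64113e+07
Nf = 2.321e+07 cycles


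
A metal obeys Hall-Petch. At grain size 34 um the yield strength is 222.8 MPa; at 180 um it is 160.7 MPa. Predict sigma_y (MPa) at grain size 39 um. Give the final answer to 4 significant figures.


sigma_y = sigma0 + k / sqrt(d)
1/sqrt(d1) = 1/sqrt(3.4e-05) = 171.499;  1/sqrt(d2) = 74.5356
k = (sigma1 - sigma2) / (1/sqrt(d1) - 1/sqrt(d2)) = (222.8 - 160.7) / (171.499 - 74.5356) = 0.640451 MPa*m^0.5
sigma0 = sigma1 - k/sqrt(d1) = 222.8 - 0.640451*171.499 = 112.964 MPa
sigma_y(d3) = 112.964 + 0.640451 / sqrt(3.9e-05) = 215.5 MPa


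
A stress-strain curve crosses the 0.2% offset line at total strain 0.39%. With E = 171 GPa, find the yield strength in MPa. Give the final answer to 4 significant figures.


Offset strain = 0.002
Elastic strain at yield = total_strain - offset = 3.9e-03 - 0.002 = 1.9e-03
sigma_y = E * elastic_strain = 171000 * 1.9e-03
sigma_y = 324.9 MPa


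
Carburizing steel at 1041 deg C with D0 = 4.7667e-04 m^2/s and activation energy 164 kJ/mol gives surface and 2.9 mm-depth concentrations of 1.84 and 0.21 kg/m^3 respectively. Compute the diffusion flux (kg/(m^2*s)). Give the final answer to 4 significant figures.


Step 1: D = D0 * exp(-Qd/(R*T))
T = 1041 + 273.15 = 1314.15 K
D = 4.7667e-04 * exp(-164e3 / (8.314 * 1314.15)) = 1.44323e-10 m^2/s
Step 2: J = D * (C1 - C2) / dx
J = 1.44323e-10 * (1.84 - 0.21) / 2.9e-03
J = 8.112e-08 kg/(m^2*s)


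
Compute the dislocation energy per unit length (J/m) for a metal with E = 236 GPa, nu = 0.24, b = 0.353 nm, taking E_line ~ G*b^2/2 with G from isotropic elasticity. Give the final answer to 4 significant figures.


Step 1: G = E / (2*(1+nu))
G = 236 / (2*(1+0.24)) = 95.1613 GPa = 9.51613e+10 Pa
Step 2: E_line = G*b^2/2
b = 0.353 nm = 3.53e-10 m
E_line = 0.5 * 9.51613e+10 * (3.53e-10)^2 = 5.929e-09 J/m


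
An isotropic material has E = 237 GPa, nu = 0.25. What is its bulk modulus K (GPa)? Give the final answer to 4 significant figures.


K = E / (3*(1-2*nu))
K = 237 / (3*(1-2*0.25))
K = 158 GPa


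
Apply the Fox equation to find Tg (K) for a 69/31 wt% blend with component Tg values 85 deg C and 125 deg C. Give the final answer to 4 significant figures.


1/Tg = w1/Tg1 + w2/Tg2 (in Kelvin)
Tg1 = 358.15 K, Tg2 = 398.15 K
1/Tg = 0.69/358.15 + 0.31/398.15
Tg = 369.7 K


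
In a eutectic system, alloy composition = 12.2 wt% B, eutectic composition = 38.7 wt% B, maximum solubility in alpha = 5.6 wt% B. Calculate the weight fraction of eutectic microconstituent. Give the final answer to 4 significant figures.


f_primary = (C_e - C0) / (C_e - C_alpha_max)
f_primary = (38.7 - 12.2) / (38.7 - 5.6)
f_primary = 0.800604
f_eutectic = 1 - 0.800604 = 0.1994


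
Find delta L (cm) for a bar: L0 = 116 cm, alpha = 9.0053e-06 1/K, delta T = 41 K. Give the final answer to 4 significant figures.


dL = L0 * alpha * dT
dL = 116 * 9.0053e-06 * 41
dL = 0.04283 cm


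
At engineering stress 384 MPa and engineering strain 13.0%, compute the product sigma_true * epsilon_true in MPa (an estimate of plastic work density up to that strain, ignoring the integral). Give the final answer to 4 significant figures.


sigma_true = sigma_eng * (1 + epsilon_eng)
sigma_true = 384 * (1 + 0.13) = 433.92 MPa
epsilon_true = ln(1 + epsilon_eng)
epsilon_true = ln(1 + 0.13) = 0.122218
sigma_true * epsilon_true = 433.92 * 0.122218 = 53.03 MPa


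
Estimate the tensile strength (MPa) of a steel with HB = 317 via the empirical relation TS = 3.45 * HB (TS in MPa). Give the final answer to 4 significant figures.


TS (MPa) = 3.45 * HB
TS = 3.45 * 317
TS = 1094 MPa


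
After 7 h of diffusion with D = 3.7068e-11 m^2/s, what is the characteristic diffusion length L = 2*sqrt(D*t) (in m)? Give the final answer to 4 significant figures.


t = 7 hr = 25200 s
Diffusion length = 2*sqrt(D*t)
= 2*sqrt(3.7068e-11 * 25200)
= 1.933e-03 m


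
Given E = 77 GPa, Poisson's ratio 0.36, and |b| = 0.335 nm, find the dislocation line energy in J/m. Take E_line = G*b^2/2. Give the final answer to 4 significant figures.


Step 1: G = E / (2*(1+nu))
G = 77 / (2*(1+0.36)) = 28.3088 GPa = 2.83088e+10 Pa
Step 2: E_line = G*b^2/2
b = 0.335 nm = 3.35e-10 m
E_line = 0.5 * 2.83088e+10 * (3.35e-10)^2 = 1.588e-09 J/m


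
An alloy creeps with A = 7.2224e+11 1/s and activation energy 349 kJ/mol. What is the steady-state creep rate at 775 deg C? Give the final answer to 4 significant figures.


rate = A * exp(-Q / (R*T))
T = 775 + 273.15 = 1048.15 K
rate = 7.2224e+11 * exp(-349e3 / (8.314 * 1048.15))
rate = 2.922e-06 1/s


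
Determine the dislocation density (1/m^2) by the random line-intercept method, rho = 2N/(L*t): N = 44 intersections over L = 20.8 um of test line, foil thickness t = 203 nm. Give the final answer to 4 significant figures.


rho = 2N / (L * t)
L = 20.8 um = 2.08e-05 m, t = 203 nm = 2.03e-07 m
rho = 2 * 44 / (2.08e-05 * 2.03e-07)
rho = 2.084e+13 1/m^2


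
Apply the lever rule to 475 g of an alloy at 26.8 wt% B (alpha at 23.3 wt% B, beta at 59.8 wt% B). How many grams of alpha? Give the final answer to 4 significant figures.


f_alpha = (C_beta - C0) / (C_beta - C_alpha)
f_alpha = (59.8 - 26.8) / (59.8 - 23.3) = 0.90411
m_alpha = f_alpha * m_total = 0.90411 * 475 = 429.5 g


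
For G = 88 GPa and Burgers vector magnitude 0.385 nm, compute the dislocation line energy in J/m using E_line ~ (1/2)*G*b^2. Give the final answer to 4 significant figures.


E = G*b^2/2
b = 0.385 nm = 3.85e-10 m
G = 88 GPa = 8.8e+10 Pa
E = 0.5 * 8.8e+10 * (3.85e-10)^2
E = 6.522e-09 J/m


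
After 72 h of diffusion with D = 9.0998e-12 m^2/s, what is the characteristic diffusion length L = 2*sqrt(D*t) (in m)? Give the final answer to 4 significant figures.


t = 72 hr = 259200 s
Diffusion length = 2*sqrt(D*t)
= 2*sqrt(9.0998e-12 * 259200)
= 3.072e-03 m


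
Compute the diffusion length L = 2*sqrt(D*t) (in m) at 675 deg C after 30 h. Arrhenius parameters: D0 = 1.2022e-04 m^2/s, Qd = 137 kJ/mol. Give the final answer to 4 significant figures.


Step 1: D = D0 * exp(-Qd/(R*T))
T = 948.15 K
D = 1.2022e-04 * exp(-137e3 / (8.314 * 948.15)) = 3.40582e-12 m^2/s
Step 2: L = 2*sqrt(D*t)
t = 30 h = 108000 s
L = 2*sqrt(3.40582e-12 * 108000) = 1.213e-03 m


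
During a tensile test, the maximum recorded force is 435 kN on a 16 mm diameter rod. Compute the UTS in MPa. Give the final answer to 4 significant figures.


A0 = pi*(d/2)^2 = pi*(16/2)^2 = 201.062 mm^2
UTS = F_max / A0 = 435*1000 / 201.062
UTS = 2164 MPa


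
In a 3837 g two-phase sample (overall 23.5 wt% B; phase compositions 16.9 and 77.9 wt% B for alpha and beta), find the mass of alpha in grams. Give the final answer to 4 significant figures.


f_alpha = (C_beta - C0) / (C_beta - C_alpha)
f_alpha = (77.9 - 23.5) / (77.9 - 16.9) = 0.891803
m_alpha = f_alpha * m_total = 0.891803 * 3837 = 3422 g


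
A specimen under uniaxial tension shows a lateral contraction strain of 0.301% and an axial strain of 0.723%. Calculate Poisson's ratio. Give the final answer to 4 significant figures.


nu = -epsilon_lat / epsilon_axial
Lateral strain is contraction (negative), so using magnitudes:
nu = 0.301 / 0.723
nu = 0.4163


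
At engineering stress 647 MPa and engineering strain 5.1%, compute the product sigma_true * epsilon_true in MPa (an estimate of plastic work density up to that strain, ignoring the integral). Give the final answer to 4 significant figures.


sigma_true = sigma_eng * (1 + epsilon_eng)
sigma_true = 647 * (1 + 0.051) = 679.997 MPa
epsilon_true = ln(1 + epsilon_eng)
epsilon_true = ln(1 + 0.051) = 0.0497421
sigma_true * epsilon_true = 679.997 * 0.0497421 = 33.82 MPa


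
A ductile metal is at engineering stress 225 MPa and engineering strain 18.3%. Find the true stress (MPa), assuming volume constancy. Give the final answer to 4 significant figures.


sigma_true = sigma_eng * (1 + epsilon_eng)
sigma_true = 225 * (1 + 0.183)
sigma_true = 266.2 MPa


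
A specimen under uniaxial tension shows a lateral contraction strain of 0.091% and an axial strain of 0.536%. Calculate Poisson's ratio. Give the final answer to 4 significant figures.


nu = -epsilon_lat / epsilon_axial
Lateral strain is contraction (negative), so using magnitudes:
nu = 0.091 / 0.536
nu = 0.1698


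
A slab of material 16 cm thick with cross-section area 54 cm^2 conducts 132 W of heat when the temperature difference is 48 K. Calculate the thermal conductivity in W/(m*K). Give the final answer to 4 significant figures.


k = Q*L / (A*dT)
L = 0.16 m, A = 5.4e-03 m^2
k = 132 * 0.16 / (5.4e-03 * 48)
k = 81.48 W/(m*K)


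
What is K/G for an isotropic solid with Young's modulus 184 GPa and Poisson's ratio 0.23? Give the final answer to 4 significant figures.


G = E / (2*(1+nu))
G = 184 / (2*(1+0.23)) = 74.7967 GPa
K = E / (3*(1-2*nu))
K = 184 / (3*(1-2*0.23)) = 113.58 GPa
K/G = 113.58 / 74.7967 = 1.519


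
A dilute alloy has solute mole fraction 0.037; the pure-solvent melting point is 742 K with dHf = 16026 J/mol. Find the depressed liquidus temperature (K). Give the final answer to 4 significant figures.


dT = R*Tm^2*x / dHf
dT = 8.314 * 742^2 * 0.037 / 16026
dT = 10.568 K
T_new = 742 - 10.568 = 731.4 K


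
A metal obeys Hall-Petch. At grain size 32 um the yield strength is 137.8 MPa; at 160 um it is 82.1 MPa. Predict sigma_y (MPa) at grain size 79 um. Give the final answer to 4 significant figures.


sigma_y = sigma0 + k / sqrt(d)
1/sqrt(d1) = 1/sqrt(3.2e-05) = 176.777;  1/sqrt(d2) = 79.0569
k = (sigma1 - sigma2) / (1/sqrt(d1) - 1/sqrt(d2)) = (137.8 - 82.1) / (176.777 - 79.0569) = 0.569997 MPa*m^0.5
sigma0 = sigma1 - k/sqrt(d1) = 137.8 - 0.569997*176.777 = 37.0378 MPa
sigma_y(d3) = 37.0378 + 0.569997 / sqrt(7.9e-05) = 101.2 MPa


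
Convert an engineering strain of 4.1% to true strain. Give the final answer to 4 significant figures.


epsilon_true = ln(1 + epsilon_eng)
epsilon_true = ln(1 + 0.041)
epsilon_true = 0.04018


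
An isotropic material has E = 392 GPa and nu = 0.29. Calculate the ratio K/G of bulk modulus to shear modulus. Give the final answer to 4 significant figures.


G = E / (2*(1+nu))
G = 392 / (2*(1+0.29)) = 151.938 GPa
K = E / (3*(1-2*nu))
K = 392 / (3*(1-2*0.29)) = 311.111 GPa
K/G = 311.111 / 151.938 = 2.048


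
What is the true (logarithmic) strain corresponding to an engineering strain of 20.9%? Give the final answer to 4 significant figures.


epsilon_true = ln(1 + epsilon_eng)
epsilon_true = ln(1 + 0.209)
epsilon_true = 0.1898


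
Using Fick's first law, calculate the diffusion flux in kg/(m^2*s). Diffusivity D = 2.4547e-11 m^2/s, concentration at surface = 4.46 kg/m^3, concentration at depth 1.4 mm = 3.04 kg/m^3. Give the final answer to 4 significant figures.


J = -D * (dC/dx) = D * (C1 - C2) / dx
J = 2.4547e-11 * (4.46 - 3.04) / 1.4e-03
J = 2.49e-08 kg/(m^2*s)


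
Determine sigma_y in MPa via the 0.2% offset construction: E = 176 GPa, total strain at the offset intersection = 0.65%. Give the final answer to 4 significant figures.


Offset strain = 0.002
Elastic strain at yield = total_strain - offset = 6.5e-03 - 0.002 = 4.5e-03
sigma_y = E * elastic_strain = 176000 * 4.5e-03
sigma_y = 792 MPa


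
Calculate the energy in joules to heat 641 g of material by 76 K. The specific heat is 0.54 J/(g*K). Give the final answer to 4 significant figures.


Q = m * cp * dT
Q = 641 * 0.54 * 76
Q = 26310 J


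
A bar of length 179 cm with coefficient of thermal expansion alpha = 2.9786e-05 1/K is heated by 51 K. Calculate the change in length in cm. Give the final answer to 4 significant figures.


dL = L0 * alpha * dT
dL = 179 * 2.9786e-05 * 51
dL = 0.2719 cm


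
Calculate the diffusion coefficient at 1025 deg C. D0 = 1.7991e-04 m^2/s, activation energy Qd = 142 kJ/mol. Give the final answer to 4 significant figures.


D = D0 * exp(-Qd / (R*T))
T = 1298.15 K
D = 1.7991e-04 * exp(-142e3 / (8.314 * 1298.15))
D = 3.476e-10 m^2/s


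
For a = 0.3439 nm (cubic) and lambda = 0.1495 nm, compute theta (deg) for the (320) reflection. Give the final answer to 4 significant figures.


d = a / sqrt(h^2+k^2+l^2)
d = 0.3439 / sqrt(13) = 0.0953807 nm
lambda = 2*d*sin(theta)  =>  sin(theta) = lambda / (2*d)
sin(theta) = 0.1495 / (2 * 0.0953807) = 0.783702
theta = 51.6 deg


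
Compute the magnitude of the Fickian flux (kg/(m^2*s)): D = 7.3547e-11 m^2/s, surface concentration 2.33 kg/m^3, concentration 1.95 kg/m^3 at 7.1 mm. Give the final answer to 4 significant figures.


J = -D * (dC/dx) = D * (C1 - C2) / dx
J = 7.3547e-11 * (2.33 - 1.95) / 7.1e-03
J = 3.936e-09 kg/(m^2*s)


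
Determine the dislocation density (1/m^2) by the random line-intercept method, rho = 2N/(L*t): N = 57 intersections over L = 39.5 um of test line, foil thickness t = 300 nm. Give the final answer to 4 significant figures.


rho = 2N / (L * t)
L = 39.5 um = 3.95e-05 m, t = 300 nm = 3e-07 m
rho = 2 * 57 / (3.95e-05 * 3e-07)
rho = 9.62e+12 1/m^2


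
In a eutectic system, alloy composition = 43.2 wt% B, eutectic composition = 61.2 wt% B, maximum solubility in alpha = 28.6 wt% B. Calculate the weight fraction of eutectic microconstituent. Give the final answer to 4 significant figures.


f_primary = (C_e - C0) / (C_e - C_alpha_max)
f_primary = (61.2 - 43.2) / (61.2 - 28.6)
f_primary = 0.552147
f_eutectic = 1 - 0.552147 = 0.4479


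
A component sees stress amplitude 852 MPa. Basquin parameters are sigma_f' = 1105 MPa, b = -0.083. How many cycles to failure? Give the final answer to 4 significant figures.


sigma_a = sigma_f' * (2*Nf)^b
2*Nf = (sigma_a / sigma_f')^(1/b)
2*Nf = (852 / 1105)^(1/-0.083)
2*Nf = 22.9358
Nf = 11.47 cycles


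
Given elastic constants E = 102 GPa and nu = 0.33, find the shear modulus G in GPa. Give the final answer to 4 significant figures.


G = E / (2*(1+nu))
G = 102 / (2*(1+0.33))
G = 38.35 GPa


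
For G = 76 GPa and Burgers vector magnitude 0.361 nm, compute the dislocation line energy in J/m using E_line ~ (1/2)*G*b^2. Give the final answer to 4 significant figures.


E = G*b^2/2
b = 0.361 nm = 3.61e-10 m
G = 76 GPa = 7.6e+10 Pa
E = 0.5 * 7.6e+10 * (3.61e-10)^2
E = 4.952e-09 J/m


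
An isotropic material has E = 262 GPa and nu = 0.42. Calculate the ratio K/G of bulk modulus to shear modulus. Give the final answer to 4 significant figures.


G = E / (2*(1+nu))
G = 262 / (2*(1+0.42)) = 92.2535 GPa
K = E / (3*(1-2*nu))
K = 262 / (3*(1-2*0.42)) = 545.833 GPa
K/G = 545.833 / 92.2535 = 5.917


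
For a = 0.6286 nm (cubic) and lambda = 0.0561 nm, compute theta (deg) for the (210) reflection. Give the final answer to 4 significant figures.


d = a / sqrt(h^2+k^2+l^2)
d = 0.6286 / sqrt(5) = 0.281118 nm
lambda = 2*d*sin(theta)  =>  sin(theta) = lambda / (2*d)
sin(theta) = 0.0561 / (2 * 0.281118) = 0.09978
theta = 5.727 deg


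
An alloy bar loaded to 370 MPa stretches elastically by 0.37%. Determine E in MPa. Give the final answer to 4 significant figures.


E = sigma / epsilon
epsilon = 0.37% = 3.7e-03
E = 370 / 3.7e-03
E = 100000 MPa


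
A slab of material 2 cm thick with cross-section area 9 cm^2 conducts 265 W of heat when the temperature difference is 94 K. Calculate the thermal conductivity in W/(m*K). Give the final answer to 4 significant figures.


k = Q*L / (A*dT)
L = 0.02 m, A = 9e-04 m^2
k = 265 * 0.02 / (9e-04 * 94)
k = 62.65 W/(m*K)


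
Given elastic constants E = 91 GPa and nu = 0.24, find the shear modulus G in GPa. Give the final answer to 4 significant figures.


G = E / (2*(1+nu))
G = 91 / (2*(1+0.24))
G = 36.69 GPa


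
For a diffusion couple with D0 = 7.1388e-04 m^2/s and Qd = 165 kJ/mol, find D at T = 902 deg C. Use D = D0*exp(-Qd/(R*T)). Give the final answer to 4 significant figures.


D = D0 * exp(-Qd / (R*T))
T = 1175.15 K
D = 7.1388e-04 * exp(-165e3 / (8.314 * 1175.15))
D = 3.305e-11 m^2/s


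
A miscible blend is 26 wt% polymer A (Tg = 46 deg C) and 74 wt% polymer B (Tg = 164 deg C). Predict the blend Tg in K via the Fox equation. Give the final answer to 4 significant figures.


1/Tg = w1/Tg1 + w2/Tg2 (in Kelvin)
Tg1 = 319.15 K, Tg2 = 437.15 K
1/Tg = 0.26/319.15 + 0.74/437.15
Tg = 398.8 K


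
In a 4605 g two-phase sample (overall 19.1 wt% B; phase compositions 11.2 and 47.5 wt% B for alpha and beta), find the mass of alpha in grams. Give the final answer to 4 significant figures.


f_alpha = (C_beta - C0) / (C_beta - C_alpha)
f_alpha = (47.5 - 19.1) / (47.5 - 11.2) = 0.782369
m_alpha = f_alpha * m_total = 0.782369 * 4605 = 3603 g


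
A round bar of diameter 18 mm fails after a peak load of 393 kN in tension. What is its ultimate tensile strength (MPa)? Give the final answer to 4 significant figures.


A0 = pi*(d/2)^2 = pi*(18/2)^2 = 254.469 mm^2
UTS = F_max / A0 = 393*1000 / 254.469
UTS = 1544 MPa


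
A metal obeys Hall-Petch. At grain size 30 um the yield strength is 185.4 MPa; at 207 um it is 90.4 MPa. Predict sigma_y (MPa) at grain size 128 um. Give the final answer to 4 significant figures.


sigma_y = sigma0 + k / sqrt(d)
1/sqrt(d1) = 1/sqrt(3e-05) = 182.574;  1/sqrt(d2) = 69.5048
k = (sigma1 - sigma2) / (1/sqrt(d1) - 1/sqrt(d2)) = (185.4 - 90.4) / (182.574 - 69.5048) = 0.840192 MPa*m^0.5
sigma0 = sigma1 - k/sqrt(d1) = 185.4 - 0.840192*182.574 = 32.0026 MPa
sigma_y(d3) = 32.0026 + 0.840192 / sqrt(1.28e-04) = 106.3 MPa


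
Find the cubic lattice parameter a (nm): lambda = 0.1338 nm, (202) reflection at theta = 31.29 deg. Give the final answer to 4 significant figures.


d = lambda / (2*sin(theta))
d = 0.1338 / (2*sin(31.29 deg))
d = 0.12881 nm
a = d * sqrt(h^2+k^2+l^2) = 0.12881 * sqrt(8)
a = 0.3643 nm


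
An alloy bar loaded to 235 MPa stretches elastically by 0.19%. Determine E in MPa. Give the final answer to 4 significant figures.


E = sigma / epsilon
epsilon = 0.19% = 1.9e-03
E = 235 / 1.9e-03
E = 123700 MPa


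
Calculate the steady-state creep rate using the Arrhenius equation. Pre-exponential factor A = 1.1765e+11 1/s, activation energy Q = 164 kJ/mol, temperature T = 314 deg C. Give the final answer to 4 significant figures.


rate = A * exp(-Q / (R*T))
T = 314 + 273.15 = 587.15 K
rate = 1.1765e+11 * exp(-164e3 / (8.314 * 587.15))
rate = 3.021e-04 1/s


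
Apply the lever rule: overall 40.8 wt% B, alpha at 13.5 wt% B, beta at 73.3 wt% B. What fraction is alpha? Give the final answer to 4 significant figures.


f_alpha = (C_beta - C0) / (C_beta - C_alpha)
f_alpha = (73.3 - 40.8) / (73.3 - 13.5)
f_alpha = 0.5435


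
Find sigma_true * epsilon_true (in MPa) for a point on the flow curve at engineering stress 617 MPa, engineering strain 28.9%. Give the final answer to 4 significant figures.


sigma_true = sigma_eng * (1 + epsilon_eng)
sigma_true = 617 * (1 + 0.289) = 795.313 MPa
epsilon_true = ln(1 + epsilon_eng)
epsilon_true = ln(1 + 0.289) = 0.253867
sigma_true * epsilon_true = 795.313 * 0.253867 = 201.9 MPa


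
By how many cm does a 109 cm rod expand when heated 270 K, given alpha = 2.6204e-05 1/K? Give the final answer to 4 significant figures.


dL = L0 * alpha * dT
dL = 109 * 2.6204e-05 * 270
dL = 0.7712 cm


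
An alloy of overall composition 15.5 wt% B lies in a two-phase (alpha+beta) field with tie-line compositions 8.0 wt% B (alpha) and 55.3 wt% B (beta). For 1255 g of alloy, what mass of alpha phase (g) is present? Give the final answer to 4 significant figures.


f_alpha = (C_beta - C0) / (C_beta - C_alpha)
f_alpha = (55.3 - 15.5) / (55.3 - 8.0) = 0.841438
m_alpha = f_alpha * m_total = 0.841438 * 1255 = 1056 g


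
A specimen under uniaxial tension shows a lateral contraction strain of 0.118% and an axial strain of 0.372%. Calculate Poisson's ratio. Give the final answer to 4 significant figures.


nu = -epsilon_lat / epsilon_axial
Lateral strain is contraction (negative), so using magnitudes:
nu = 0.118 / 0.372
nu = 0.3172


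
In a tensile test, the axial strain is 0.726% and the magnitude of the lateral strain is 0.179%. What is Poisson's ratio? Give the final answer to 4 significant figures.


nu = -epsilon_lat / epsilon_axial
Lateral strain is contraction (negative), so using magnitudes:
nu = 0.179 / 0.726
nu = 0.2466


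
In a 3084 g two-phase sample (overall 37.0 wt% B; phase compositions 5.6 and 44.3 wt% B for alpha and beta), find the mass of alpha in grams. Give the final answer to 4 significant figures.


f_alpha = (C_beta - C0) / (C_beta - C_alpha)
f_alpha = (44.3 - 37.0) / (44.3 - 5.6) = 0.18863
m_alpha = f_alpha * m_total = 0.18863 * 3084 = 581.7 g


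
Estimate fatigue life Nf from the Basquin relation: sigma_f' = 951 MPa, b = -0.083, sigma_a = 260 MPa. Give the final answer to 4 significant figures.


sigma_a = sigma_f' * (2*Nf)^b
2*Nf = (sigma_a / sigma_f')^(1/b)
2*Nf = (260 / 951)^(1/-0.083)
2*Nf = 6.1042e+06
Nf = 3.052e+06 cycles


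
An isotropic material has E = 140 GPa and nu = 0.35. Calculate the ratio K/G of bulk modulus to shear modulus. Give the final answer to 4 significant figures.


G = E / (2*(1+nu))
G = 140 / (2*(1+0.35)) = 51.8519 GPa
K = E / (3*(1-2*nu))
K = 140 / (3*(1-2*0.35)) = 155.556 GPa
K/G = 155.556 / 51.8519 = 3


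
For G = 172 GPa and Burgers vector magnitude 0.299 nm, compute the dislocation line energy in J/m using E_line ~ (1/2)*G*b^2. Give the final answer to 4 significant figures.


E = G*b^2/2
b = 0.299 nm = 2.99e-10 m
G = 172 GPa = 1.72e+11 Pa
E = 0.5 * 1.72e+11 * (2.99e-10)^2
E = 7.688e-09 J/m


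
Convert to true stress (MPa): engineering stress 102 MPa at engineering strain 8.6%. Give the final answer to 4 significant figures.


sigma_true = sigma_eng * (1 + epsilon_eng)
sigma_true = 102 * (1 + 0.086)
sigma_true = 110.8 MPa


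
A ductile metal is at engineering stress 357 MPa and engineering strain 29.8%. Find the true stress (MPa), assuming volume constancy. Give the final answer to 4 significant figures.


sigma_true = sigma_eng * (1 + epsilon_eng)
sigma_true = 357 * (1 + 0.298)
sigma_true = 463.4 MPa


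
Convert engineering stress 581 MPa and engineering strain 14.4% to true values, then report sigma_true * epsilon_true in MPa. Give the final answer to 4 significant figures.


sigma_true = sigma_eng * (1 + epsilon_eng)
sigma_true = 581 * (1 + 0.144) = 664.664 MPa
epsilon_true = ln(1 + epsilon_eng)
epsilon_true = ln(1 + 0.144) = 0.134531
sigma_true * epsilon_true = 664.664 * 0.134531 = 89.42 MPa


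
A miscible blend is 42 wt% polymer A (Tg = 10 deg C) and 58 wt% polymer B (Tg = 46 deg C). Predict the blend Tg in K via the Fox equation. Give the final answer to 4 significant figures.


1/Tg = w1/Tg1 + w2/Tg2 (in Kelvin)
Tg1 = 283.15 K, Tg2 = 319.15 K
1/Tg = 0.42/283.15 + 0.58/319.15
Tg = 303 K


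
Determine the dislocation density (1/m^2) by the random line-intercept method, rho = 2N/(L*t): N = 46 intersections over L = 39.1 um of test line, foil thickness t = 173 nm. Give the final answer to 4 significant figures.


rho = 2N / (L * t)
L = 39.1 um = 3.91e-05 m, t = 173 nm = 1.73e-07 m
rho = 2 * 46 / (3.91e-05 * 1.73e-07)
rho = 1.36e+13 1/m^2


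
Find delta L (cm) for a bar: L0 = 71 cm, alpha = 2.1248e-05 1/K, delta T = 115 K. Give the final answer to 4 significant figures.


dL = L0 * alpha * dT
dL = 71 * 2.1248e-05 * 115
dL = 0.1735 cm


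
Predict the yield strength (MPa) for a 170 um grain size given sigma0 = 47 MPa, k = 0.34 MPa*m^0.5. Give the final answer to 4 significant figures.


sigma_y = sigma0 + k / sqrt(d)
d = 170 um = 1.7e-04 m
sigma_y = 47 + 0.34 / sqrt(1.7e-04)
sigma_y = 73.08 MPa


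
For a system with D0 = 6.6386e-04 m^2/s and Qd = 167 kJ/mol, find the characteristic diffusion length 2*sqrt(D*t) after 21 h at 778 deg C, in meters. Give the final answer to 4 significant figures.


Step 1: D = D0 * exp(-Qd/(R*T))
T = 1051.15 K
D = 6.6386e-04 * exp(-167e3 / (8.314 * 1051.15)) = 3.33481e-12 m^2/s
Step 2: L = 2*sqrt(D*t)
t = 21 h = 75600 s
L = 2*sqrt(3.33481e-12 * 75600) = 1.004e-03 m


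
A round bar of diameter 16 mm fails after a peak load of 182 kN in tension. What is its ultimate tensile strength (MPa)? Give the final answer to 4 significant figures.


A0 = pi*(d/2)^2 = pi*(16/2)^2 = 201.062 mm^2
UTS = F_max / A0 = 182*1000 / 201.062
UTS = 905.2 MPa


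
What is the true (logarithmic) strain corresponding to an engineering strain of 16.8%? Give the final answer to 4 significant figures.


epsilon_true = ln(1 + epsilon_eng)
epsilon_true = ln(1 + 0.168)
epsilon_true = 0.1553


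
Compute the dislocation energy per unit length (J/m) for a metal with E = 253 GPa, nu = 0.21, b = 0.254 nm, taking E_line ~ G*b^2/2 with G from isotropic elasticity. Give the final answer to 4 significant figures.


Step 1: G = E / (2*(1+nu))
G = 253 / (2*(1+0.21)) = 104.545 GPa = 1.04545e+11 Pa
Step 2: E_line = G*b^2/2
b = 0.254 nm = 2.54e-10 m
E_line = 0.5 * 1.04545e+11 * (2.54e-10)^2 = 3.372e-09 J/m


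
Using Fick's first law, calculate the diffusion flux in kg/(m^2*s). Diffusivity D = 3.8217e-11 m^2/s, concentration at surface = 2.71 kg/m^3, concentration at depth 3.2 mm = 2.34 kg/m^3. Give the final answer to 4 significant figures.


J = -D * (dC/dx) = D * (C1 - C2) / dx
J = 3.8217e-11 * (2.71 - 2.34) / 3.2e-03
J = 4.419e-09 kg/(m^2*s)


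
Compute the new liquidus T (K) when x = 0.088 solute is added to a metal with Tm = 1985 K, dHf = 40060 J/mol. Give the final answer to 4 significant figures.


dT = R*Tm^2*x / dHf
dT = 8.314 * 1985^2 * 0.088 / 40060
dT = 71.9619 K
T_new = 1985 - 71.9619 = 1913 K


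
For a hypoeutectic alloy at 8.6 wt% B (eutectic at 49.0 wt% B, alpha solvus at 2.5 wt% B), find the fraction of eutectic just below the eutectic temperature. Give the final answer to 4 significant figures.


f_primary = (C_e - C0) / (C_e - C_alpha_max)
f_primary = (49.0 - 8.6) / (49.0 - 2.5)
f_primary = 0.868817
f_eutectic = 1 - 0.868817 = 0.1312


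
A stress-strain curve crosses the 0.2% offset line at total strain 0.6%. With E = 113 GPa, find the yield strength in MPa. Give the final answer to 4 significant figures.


Offset strain = 0.002
Elastic strain at yield = total_strain - offset = 6e-03 - 0.002 = 4e-03
sigma_y = E * elastic_strain = 113000 * 4e-03
sigma_y = 452 MPa


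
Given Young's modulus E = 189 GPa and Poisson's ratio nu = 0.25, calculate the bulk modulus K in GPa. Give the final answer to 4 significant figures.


K = E / (3*(1-2*nu))
K = 189 / (3*(1-2*0.25))
K = 126 GPa
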